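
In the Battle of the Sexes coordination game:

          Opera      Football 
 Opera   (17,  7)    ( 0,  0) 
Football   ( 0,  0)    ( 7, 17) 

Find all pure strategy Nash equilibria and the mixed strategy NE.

Pure NE: (Opera, Opera) and (Football, Football); Mixed NE: p = 0.7083, q = 0.2917

Work:
Check pure NE:
(Opera, Opera): (17, 7) - no unilateral deviation beneficial
(Football, Football): (7, 17) - no unilateral deviation beneficial
Mixed NE: P1 plays Opera with p = 0.7083, P2 plays Opera with q = 0.2917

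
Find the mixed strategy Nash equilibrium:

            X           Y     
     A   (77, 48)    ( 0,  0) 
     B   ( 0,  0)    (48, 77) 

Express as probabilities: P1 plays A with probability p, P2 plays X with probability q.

p = 0.616, q = 0.384

Work:
Find probabilities that make opponent indifferent:
P2 chooses q to make P1 indifferent between A and B
P1 chooses p to make P2 indifferent between X and Y
Mixed NE: P1 plays (A: 0.616, B: 0.384), P2 plays (X: 0.384, Y: 0.616)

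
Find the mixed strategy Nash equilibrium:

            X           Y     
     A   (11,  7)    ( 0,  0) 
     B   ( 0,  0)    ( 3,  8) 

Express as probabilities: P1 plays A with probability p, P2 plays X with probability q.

p = 0.5333, q = 0.2143

Work:
Find probabilities that make opponent indifferent:
P2 chooses q to make P1 indifferent between A and B
P1 chooses p to make P2 indifferent between X and Y
Mixed NE: P1 plays (A: 0.5333, B: 0.4667), P2 plays (X: 0.2143, Y: 0.7857)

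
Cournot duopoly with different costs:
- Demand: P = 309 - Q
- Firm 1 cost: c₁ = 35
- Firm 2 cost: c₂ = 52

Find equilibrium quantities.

q₁* = 97.0, q₂* = 80.0

Work:
Reaction: q₁ = (309 - 35 - q₂)/2
Reaction: q₂ = (309 - 52 - q₁)/2
Solve simultaneously:
q₁* = (309 - 2×35 + 52)/3 = 97.0
q₂* = (309 - 2×52 + 35)/3 = 80.0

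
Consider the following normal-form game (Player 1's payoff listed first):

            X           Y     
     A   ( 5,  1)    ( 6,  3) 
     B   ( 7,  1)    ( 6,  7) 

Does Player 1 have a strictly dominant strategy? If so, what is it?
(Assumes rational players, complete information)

No strictly dominant strategy exists for Player 1

Work:
A strategy strictly dominates another if it gives a strictly higher payoff against every opponent action. Compare each pair of P1's strategies column-by-column:
  A vs B: [5 vs 7, 6 vs 6] → A does not strictly dominate B (column X: 5 ≤ 7)
  B vs A: [7 vs 5, 6 vs 6] → B does not strictly dominate A (column Y: 6 ≤ 6)
No single strategy strictly dominates all others → no strictly dominant strategy.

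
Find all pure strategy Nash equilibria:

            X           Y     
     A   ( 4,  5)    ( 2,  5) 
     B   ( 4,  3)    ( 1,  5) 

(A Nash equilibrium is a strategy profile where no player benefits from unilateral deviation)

Nash equilibrium: (A, X), (A, Y)

Work:
Best responses:
  P1 vs X: payoffs [4, 4] → best response A/B (payoff 4)
  P1 vs Y: payoffs [2, 1] → best response A (payoff 2)
  P2 vs A: payoffs [5, 5] → best response X/Y (payoff 5)
  P2 vs B: payoffs [3, 5] → best response Y (payoff 5)
Mutual best responses: (A,X), (A,Y) → Nash equilibria.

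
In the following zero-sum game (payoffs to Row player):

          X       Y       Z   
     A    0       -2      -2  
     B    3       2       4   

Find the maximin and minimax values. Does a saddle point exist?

Maximin = 2, Minimax = 2, Saddle: True

Work:
Row minimums: [-2, 2] → maximin = 2
Column maximums: [3, 2, 4] → minimax = 2
Saddle point exists! Game value = 2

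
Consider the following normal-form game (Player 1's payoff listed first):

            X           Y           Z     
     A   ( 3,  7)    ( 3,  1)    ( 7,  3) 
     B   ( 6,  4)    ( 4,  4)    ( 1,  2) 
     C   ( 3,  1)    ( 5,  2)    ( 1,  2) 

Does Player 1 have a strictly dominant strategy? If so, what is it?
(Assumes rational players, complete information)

No strictly dominant strategy exists for Player 1

Work:
A strategy strictly dominates another if it gives a strictly higher payoff against every opponent action. Compare each pair of P1's strategies column-by-column:
  A vs B: [3 vs 6, 3 vs 4, 7 vs 1] → A does not strictly dominate B (column X: 3 ≤ 6)
  A vs C: [3 vs 3, 3 vs 5, 7 vs 1] → A does not strictly dominate C (column X: 3 ≤ 3)
  B vs A: [6 vs 3, 4 vs 3, 1 vs 7] → B does not strictly dominate A (column Z: 1 ≤ 7)
  B vs C: [6 vs 3, 4 vs 5, 1 vs 1] → B does not strictly dominate C (column Y: 4 ≤ 5)
  C vs A: [3 vs 3, 5 vs 3, 1 vs 7] → C does not strictly dominate A (column X: 3 ≤ 3)
  C vs B: [3 vs 6, 5 vs 4, 1 vs 1] → C does not strictly dominate B (column X: 3 ≤ 6)
No single strategy strictly dominates all others → no strictly dominant strategy.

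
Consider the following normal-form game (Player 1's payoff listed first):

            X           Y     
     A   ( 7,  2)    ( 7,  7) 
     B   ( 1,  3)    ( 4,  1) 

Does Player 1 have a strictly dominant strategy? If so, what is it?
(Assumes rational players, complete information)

Yes, Player 1's strictly dominant strategy is A

Work:
A strategy strictly dominates another if it gives a strictly higher payoff against every opponent action. Compare each pair of P1's strategies column-by-column:
  A vs B: [7 vs 1, 7 vs 4] → A strictly dominates B
  B vs A: [1 vs 7, 4 vs 7] → B does not strictly dominate A (column X: 1 ≤ 7)
A strictly dominates every other strategy → strictly dominant.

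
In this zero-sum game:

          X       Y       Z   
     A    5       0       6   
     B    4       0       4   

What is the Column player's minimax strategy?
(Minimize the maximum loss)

Column should play Y, value = 0

Work:
Column player minimizes Row's maximum payoff:
Column X: max payoff to Row = 5
Column Y: max payoff to Row = 0
Column Z: max payoff to Row = 6
Minimum is 0, achieved by column Y.
Minimax strategy: Y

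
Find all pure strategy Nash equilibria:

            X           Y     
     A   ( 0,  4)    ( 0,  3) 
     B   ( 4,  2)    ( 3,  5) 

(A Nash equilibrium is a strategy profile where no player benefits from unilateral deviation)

Nash equilibrium: (B, Y)

Work:
Best responses:
  P1 vs X: payoffs [0, 4] → best response B (payoff 4)
  P1 vs Y: payoffs [0, 3] → best response B (payoff 3)
  P2 vs A: payoffs [4, 3] → best response X (payoff 4)
  P2 vs B: payoffs [2, 5] → best response Y (payoff 5)
Mutual best responses: (B,Y) → Nash equilibria.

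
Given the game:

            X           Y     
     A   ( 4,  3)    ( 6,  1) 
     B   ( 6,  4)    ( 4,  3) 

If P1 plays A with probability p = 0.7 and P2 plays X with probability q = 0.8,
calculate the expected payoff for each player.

E[P1] = 4.76, E[P2] = 2.96

Work:
E[P1] = p·q·π₁(A,X) + p·(1-q)·π₁(A,Y) + (1-p)·q·π₁(B,X) + (1-p)·(1-q)·π₁(B,Y)
= 0.7·0.8·4 + 0.7·0.2·6 + 0.3·0.8·6 + 0.3·0.2·4
= 4.76

E[P2] = 2.96 (similar calculation)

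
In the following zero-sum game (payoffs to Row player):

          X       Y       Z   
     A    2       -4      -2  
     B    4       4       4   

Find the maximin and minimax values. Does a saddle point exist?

Maximin = 4, Minimax = 4, Saddle: True

Work:
Row minimums: [-4, 4] → maximin = 4
Column maximums: [4, 4, 4] → minimax = 4
Saddle point exists! Game value = 4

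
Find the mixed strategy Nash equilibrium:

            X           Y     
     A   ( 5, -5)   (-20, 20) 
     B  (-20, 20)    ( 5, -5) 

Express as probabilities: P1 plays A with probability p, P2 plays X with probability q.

p = 0.5, q = 0.5

Work:
Find probabilities that make opponent indifferent:
P2 chooses q to make P1 indifferent between A and B
P1 chooses p to make P2 indifferent between X and Y
Mixed NE: P1 plays (A: 0.5, B: 0.5), P2 plays (X: 0.5, Y: 0.5)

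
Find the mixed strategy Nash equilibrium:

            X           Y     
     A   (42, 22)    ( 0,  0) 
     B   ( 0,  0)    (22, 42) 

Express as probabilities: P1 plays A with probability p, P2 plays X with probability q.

p = 0.6562, q = 0.3438

Work:
Find probabilities that make opponent indifferent:
P2 chooses q to make P1 indifferent between A and B
P1 chooses p to make P2 indifferent between X and Y
Mixed NE: P1 plays (A: 0.6562, B: 0.3438), P2 plays (X: 0.3438, Y: 0.6562)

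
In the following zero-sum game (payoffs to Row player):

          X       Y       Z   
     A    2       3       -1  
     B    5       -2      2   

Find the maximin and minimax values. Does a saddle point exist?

Maximin = -1, Minimax = 2, Saddle: False

Work:
Row minimums: [-1, -2] → maximin = -1
Column maximums: [5, 3, 2] → minimax = 2
No saddle point (maximin ≠ minimax). Mixed strategy needed.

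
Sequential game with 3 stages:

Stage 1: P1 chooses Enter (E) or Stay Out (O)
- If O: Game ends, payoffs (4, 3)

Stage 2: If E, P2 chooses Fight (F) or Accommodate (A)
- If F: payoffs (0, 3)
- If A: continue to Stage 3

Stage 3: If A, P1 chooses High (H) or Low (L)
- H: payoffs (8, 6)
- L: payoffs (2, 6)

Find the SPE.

SPE: (E, A, H); Outcome (8, 6)

Work:
Stage 3: P1 chooses H (8 vs 2)
Stage 2: P2: F->3, A->6 (anticipating H). Choose A
Stage 1: P1: O->4, E->8 (anticipating A, H). Choose E
SPE path: E -> A -> H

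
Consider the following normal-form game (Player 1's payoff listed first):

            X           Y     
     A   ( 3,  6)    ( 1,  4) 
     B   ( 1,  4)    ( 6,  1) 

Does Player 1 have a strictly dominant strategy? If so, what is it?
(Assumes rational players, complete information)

No strictly dominant strategy exists for Player 1

Work:
A strategy strictly dominates another if it gives a strictly higher payoff against every opponent action. Compare each pair of P1's strategies column-by-column:
  A vs B: [3 vs 1, 1 vs 6] → A does not strictly dominate B (column Y: 1 ≤ 6)
  B vs A: [1 vs 3, 6 vs 1] → B does not strictly dominate A (column X: 1 ≤ 3)
No single strategy strictly dominates all others → no strictly dominant strategy.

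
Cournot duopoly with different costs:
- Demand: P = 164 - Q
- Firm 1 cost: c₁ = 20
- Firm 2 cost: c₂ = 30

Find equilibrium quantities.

q₁* = 51.33, q₂* = 41.33

Work:
Reaction: q₁ = (164 - 20 - q₂)/2
Reaction: q₂ = (164 - 30 - q₁)/2
Solve simultaneously:
q₁* = (164 - 2×20 + 30)/3 = 51.33
q₂* = (164 - 2×30 + 20)/3 = 41.33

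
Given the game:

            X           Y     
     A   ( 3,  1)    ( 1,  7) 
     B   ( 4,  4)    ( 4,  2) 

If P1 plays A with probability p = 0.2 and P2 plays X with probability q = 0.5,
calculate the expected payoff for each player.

E[P1] = 3.6, E[P2] = 3.2

Work:
E[P1] = p·q·π₁(A,X) + p·(1-q)·π₁(A,Y) + (1-p)·q·π₁(B,X) + (1-p)·(1-q)·π₁(B,Y)
= 0.2·0.5·3 + 0.2·0.5·1 + 0.8·0.5·4 + 0.8·0.5·4
= 3.6

E[P2] = 3.2 (similar calculation)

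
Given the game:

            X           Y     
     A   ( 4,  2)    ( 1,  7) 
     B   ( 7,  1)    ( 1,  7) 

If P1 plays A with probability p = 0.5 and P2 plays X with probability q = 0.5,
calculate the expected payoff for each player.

E[P1] = 3.25, E[P2] = 4.25

Work:
E[P1] = p·q·π₁(A,X) + p·(1-q)·π₁(A,Y) + (1-p)·q·π₁(B,X) + (1-p)·(1-q)·π₁(B,Y)
= 0.5·0.5·4 + 0.5·0.5·1 + 0.5·0.5·7 + 0.5·0.5·1
= 3.25

E[P2] = 4.25 (similar calculation)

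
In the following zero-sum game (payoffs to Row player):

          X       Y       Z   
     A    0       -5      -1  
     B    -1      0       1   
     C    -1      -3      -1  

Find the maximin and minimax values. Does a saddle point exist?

Maximin = -1, Minimax = 0, Saddle: False

Work:
Row minimums: [-5, -1, -3] → maximin = -1
Column maximums: [0, 0, 1] → minimax = 0
No saddle point (maximin ≠ minimax). Mixed strategy needed.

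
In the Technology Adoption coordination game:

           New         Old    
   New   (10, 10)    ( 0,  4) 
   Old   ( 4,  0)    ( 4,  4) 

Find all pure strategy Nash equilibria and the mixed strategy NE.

Pure NE: (New, New) and (Old, Old); Mixed NE: p = 0.4, q = 0.4

Work:
Check pure NE:
(New, New): (10, 10) - no unilateral deviation beneficial
(Old, Old): (4, 4) - no unilateral deviation beneficial
Mixed NE: P1 plays New with p = 0.4, P2 plays New with q = 0.4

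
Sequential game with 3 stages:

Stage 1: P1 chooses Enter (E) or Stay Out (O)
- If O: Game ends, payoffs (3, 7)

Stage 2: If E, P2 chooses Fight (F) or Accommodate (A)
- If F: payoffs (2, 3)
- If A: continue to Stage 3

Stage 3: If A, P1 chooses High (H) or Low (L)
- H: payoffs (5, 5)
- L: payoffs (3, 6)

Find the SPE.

SPE: (E, A, H); Outcome (5, 5)

Work:
Stage 3: P1 chooses H (5 vs 3)
Stage 2: P2: F->3, A->5 (anticipating H). Choose A
Stage 1: P1: O->3, E->5 (anticipating A, H). Choose E
SPE path: E -> A -> H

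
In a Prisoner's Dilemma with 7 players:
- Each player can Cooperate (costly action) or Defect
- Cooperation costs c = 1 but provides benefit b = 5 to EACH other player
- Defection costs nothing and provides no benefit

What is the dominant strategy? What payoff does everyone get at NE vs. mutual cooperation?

Dominant: Defect; NE payoff = 0; Coop payoff = 29

Work:
Defect dominates (saves cost c = 1, benefit to others is external)
NE: All defect → everyone gets 0
If all cooperate: each receives (6)×5 - 1 = 29
Social dilemma: 29 > 0 but NE gives 0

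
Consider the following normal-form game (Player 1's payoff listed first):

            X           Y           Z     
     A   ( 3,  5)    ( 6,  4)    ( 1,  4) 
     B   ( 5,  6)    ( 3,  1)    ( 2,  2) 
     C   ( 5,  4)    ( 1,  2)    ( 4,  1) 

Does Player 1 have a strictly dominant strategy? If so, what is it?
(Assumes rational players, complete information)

No strictly dominant strategy exists for Player 1

Work:
A strategy strictly dominates another if it gives a strictly higher payoff against every opponent action. Compare each pair of P1's strategies column-by-column:
  A vs B: [3 vs 5, 6 vs 3, 1 vs 2] → A does not strictly dominate B (column X: 3 ≤ 5)
  A vs C: [3 vs 5, 6 vs 1, 1 vs 4] → A does not strictly dominate C (column X: 3 ≤ 5)
  B vs A: [5 vs 3, 3 vs 6, 2 vs 1] → B does not strictly dominate A (column Y: 3 ≤ 6)
  B vs C: [5 vs 5, 3 vs 1, 2 vs 4] → B does not strictly dominate C (column X: 5 ≤ 5)
  C vs A: [5 vs 3, 1 vs 6, 4 vs 1] → C does not strictly dominate A (column Y: 1 ≤ 6)
  C vs B: [5 vs 5, 1 vs 3, 4 vs 2] → C does not strictly dominate B (column X: 5 ≤ 5)
No single strategy strictly dominates all others → no strictly dominant strategy.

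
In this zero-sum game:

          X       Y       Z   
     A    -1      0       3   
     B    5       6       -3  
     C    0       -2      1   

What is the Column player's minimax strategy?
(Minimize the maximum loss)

Column should play Z, value = 3

Work:
Column player minimizes Row's maximum payoff:
Column X: max payoff to Row = 5
Column Y: max payoff to Row = 6
Column Z: max payoff to Row = 3
Minimum is 3, achieved by column Z.
Minimax strategy: Z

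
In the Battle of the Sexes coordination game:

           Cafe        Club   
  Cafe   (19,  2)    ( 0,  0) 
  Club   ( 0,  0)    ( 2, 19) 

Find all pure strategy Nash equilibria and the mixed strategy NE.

Pure NE: (Cafe, Cafe) and (Club, Club); Mixed NE: p = 0.9048, q = 0.0952

Work:
Check pure NE:
(Cafe, Cafe): (19, 2) - no unilateral deviation beneficial
(Club, Club): (2, 19) - no unilateral deviation beneficial
Mixed NE: P1 plays Cafe with p = 0.9048, P2 plays Cafe with q = 0.0952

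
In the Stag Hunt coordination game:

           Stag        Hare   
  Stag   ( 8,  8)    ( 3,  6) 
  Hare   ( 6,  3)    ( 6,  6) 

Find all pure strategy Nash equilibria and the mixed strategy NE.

Pure NE: (Stag, Stag) and (Hare, Hare); Mixed NE: p = 0.6, q = 0.6

Work:
Check pure NE:
(Stag, Stag): (8, 8) - no unilateral deviation beneficial
(Hare, Hare): (6, 6) - no unilateral deviation beneficial
Mixed NE: P1 plays Stag with p = 0.6, P2 plays Stag with q = 0.6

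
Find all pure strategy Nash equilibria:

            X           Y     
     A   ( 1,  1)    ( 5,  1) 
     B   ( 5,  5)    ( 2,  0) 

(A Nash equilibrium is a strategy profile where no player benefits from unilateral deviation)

Nash equilibrium: (A, Y), (B, X)

Work:
Best responses:
  P1 vs X: payoffs [1, 5] → best response B (payoff 5)
  P1 vs Y: payoffs [5, 2] → best response A (payoff 5)
  P2 vs A: payoffs [1, 1] → best response X/Y (payoff 1)
  P2 vs B: payoffs [5, 0] → best response X (payoff 5)
Mutual best responses: (A,Y), (B,X) → Nash equilibria.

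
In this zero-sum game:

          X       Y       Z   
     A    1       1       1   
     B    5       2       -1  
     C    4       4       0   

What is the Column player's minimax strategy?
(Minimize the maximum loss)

Column should play Z, value = 1

Work:
Column player minimizes Row's maximum payoff:
Column X: max payoff to Row = 5
Column Y: max payoff to Row = 4
Column Z: max payoff to Row = 1
Minimum is 1, achieved by column Z.
Minimax strategy: Z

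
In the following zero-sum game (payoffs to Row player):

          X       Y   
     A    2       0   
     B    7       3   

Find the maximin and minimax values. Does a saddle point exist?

Maximin = 3, Minimax = 3, Saddle: True

Work:
Row minimums: [0, 3] → maximin = 3
Column maximums: [7, 3] → minimax = 3
Saddle point exists! Game value = 3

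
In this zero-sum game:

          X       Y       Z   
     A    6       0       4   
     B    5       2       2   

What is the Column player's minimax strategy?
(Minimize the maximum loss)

Column should play Y, value = 2

Work:
Column player minimizes Row's maximum payoff:
Column X: max payoff to Row = 6
Column Y: max payoff to Row = 2
Column Z: max payoff to Row = 4
Minimum is 2, achieved by column Y.
Minimax strategy: Y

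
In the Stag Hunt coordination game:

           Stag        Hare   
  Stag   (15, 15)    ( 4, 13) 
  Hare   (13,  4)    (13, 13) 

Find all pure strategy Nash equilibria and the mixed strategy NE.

Pure NE: (Stag, Stag) and (Hare, Hare); Mixed NE: p = 0.8182, q = 0.8182

Work:
Check pure NE:
(Stag, Stag): (15, 15) - no unilateral deviation beneficial
(Hare, Hare): (13, 13) - no unilateral deviation beneficial
Mixed NE: P1 plays Stag with p = 0.8182, P2 plays Stag with q = 0.8182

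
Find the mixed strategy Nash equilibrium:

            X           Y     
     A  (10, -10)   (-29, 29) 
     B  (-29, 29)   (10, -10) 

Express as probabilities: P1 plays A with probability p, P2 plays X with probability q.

p = 0.5, q = 0.5

Work:
Find probabilities that make opponent indifferent:
P2 chooses q to make P1 indifferent between A and B
P1 chooses p to make P2 indifferent between X and Y
Mixed NE: P1 plays (A: 0.5, B: 0.5), P2 plays (X: 0.5, Y: 0.5)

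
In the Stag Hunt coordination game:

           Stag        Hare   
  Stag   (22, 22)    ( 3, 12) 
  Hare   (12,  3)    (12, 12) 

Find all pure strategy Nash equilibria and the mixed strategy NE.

Pure NE: (Stag, Stag) and (Hare, Hare); Mixed NE: p = 0.4737, q = 0.4737

Work:
Check pure NE:
(Stag, Stag): (22, 22) - no unilateral deviation beneficial
(Hare, Hare): (12, 12) - no unilateral deviation beneficial
Mixed NE: P1 plays Stag with p = 0.4737, P2 plays Stag with q = 0.4737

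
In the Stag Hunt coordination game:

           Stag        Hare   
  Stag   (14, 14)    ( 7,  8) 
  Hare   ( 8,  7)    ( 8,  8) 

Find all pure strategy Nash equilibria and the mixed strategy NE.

Pure NE: (Stag, Stag) and (Hare, Hare); Mixed NE: p = 0.1429, q = 0.1429

Work:
Check pure NE:
(Stag, Stag): (14, 14) - no unilateral deviation beneficial
(Hare, Hare): (8, 8) - no unilateral deviation beneficial
Mixed NE: P1 plays Stag with p = 0.1429, P2 plays Stag with q = 0.1429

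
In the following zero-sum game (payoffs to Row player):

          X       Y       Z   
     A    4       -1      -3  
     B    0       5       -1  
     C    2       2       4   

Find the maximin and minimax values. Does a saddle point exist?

Maximin = 2, Minimax = 4, Saddle: False

Work:
Row minimums: [-3, -1, 2] → maximin = 2
Column maximums: [4, 5, 4] → minimax = 4
No saddle point (maximin ≠ minimax). Mixed strategy needed.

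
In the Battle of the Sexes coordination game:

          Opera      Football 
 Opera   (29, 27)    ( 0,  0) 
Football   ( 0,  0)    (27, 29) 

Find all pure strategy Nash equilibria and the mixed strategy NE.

Pure NE: (Opera, Opera) and (Football, Football); Mixed NE: p = 0.5179, q = 0.4821

Work:
Check pure NE:
(Opera, Opera): (29, 27) - no unilateral deviation beneficial
(Football, Football): (27, 29) - no unilateral deviation beneficial
Mixed NE: P1 plays Opera with p = 0.5179, P2 plays Opera with q = 0.4821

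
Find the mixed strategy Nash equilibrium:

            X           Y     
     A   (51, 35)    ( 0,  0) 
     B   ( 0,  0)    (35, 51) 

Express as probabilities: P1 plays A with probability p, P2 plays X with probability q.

p = 0.593, q = 0.407

Work:
Find probabilities that make opponent indifferent:
P2 chooses q to make P1 indifferent between A and B
P1 chooses p to make P2 indifferent between X and Y
Mixed NE: P1 plays (A: 0.593, B: 0.407), P2 plays (X: 0.407, Y: 0.593)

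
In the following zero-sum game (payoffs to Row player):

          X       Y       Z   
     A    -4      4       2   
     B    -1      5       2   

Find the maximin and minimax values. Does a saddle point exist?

Maximin = -1, Minimax = -1, Saddle: True

Work:
Row minimums: [-4, -1] → maximin = -1
Column maximums: [-1, 5, 2] → minimax = -1
Saddle point exists! Game value = -1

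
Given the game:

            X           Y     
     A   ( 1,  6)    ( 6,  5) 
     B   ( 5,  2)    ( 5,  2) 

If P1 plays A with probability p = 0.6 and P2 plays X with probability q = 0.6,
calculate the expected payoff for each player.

E[P1] = 3.8, E[P2] = 4.16

Work:
E[P1] = p·q·π₁(A,X) + p·(1-q)·π₁(A,Y) + (1-p)·q·π₁(B,X) + (1-p)·(1-q)·π₁(B,Y)
= 0.6·0.6·1 + 0.6·0.4·6 + 0.4·0.6·5 + 0.4·0.4·5
= 3.8

E[P2] = 4.16 (similar calculation)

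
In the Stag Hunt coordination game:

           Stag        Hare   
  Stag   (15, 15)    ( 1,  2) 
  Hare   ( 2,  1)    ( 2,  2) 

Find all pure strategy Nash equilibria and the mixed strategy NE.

Pure NE: (Stag, Stag) and (Hare, Hare); Mixed NE: p = 0.0714, q = 0.0714

Work:
Check pure NE:
(Stag, Stag): (15, 15) - no unilateral deviation beneficial
(Hare, Hare): (2, 2) - no unilateral deviation beneficial
Mixed NE: P1 plays Stag with p = 0.0714, P2 plays Stag with q = 0.0714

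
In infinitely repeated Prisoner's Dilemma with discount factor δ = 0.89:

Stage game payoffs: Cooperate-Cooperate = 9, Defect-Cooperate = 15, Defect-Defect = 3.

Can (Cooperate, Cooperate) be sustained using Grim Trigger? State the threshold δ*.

δ* = 0.5; since δ = 0.89 ≥ 0.5, cooperation can be sustained

Work:
For Grim Trigger:
Cooperate forever: 9/(1-δ)
Defect then punished: 15 + 3·δ/(1-δ)
Need: 9/(1-δ) ≥ 15 + 3·δ/(1-δ)
Solving: δ ≥ (T-R)/(T-P) = (15-9)/(15-3) = 0.5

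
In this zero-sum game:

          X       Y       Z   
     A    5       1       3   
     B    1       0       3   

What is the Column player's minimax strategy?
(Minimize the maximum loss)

Column should play Y, value = 1

Work:
Column player minimizes Row's maximum payoff:
Column X: max payoff to Row = 5
Column Y: max payoff to Row = 1
Column Z: max payoff to Row = 3
Minimum is 1, achieved by column Y.
Minimax strategy: Y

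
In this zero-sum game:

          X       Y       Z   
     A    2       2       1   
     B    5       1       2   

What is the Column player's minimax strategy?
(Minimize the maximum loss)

Column should play Y or Z (all achieve the minimum), value = 2

Work:
Column player minimizes Row's maximum payoff:
Column X: max payoff to Row = 5
Column Y: max payoff to Row = 2
Column Z: max payoff to Row = 2
Minimum is 2, achieved by columns Y, Z (tied).
Each of Y or Z is a minimax strategy.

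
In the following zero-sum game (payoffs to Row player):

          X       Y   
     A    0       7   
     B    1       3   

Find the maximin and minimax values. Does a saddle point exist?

Maximin = 1, Minimax = 1, Saddle: True

Work:
Row minimums: [0, 1] → maximin = 1
Column maximums: [1, 7] → minimax = 1
Saddle point exists! Game value = 1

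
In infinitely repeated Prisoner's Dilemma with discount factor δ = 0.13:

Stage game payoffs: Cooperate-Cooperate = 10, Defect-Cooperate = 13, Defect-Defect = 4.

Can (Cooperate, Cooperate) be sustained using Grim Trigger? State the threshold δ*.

δ* = 0.3333; since δ = 0.13 < 0.3333, cooperation cannot be sustained

Work:
For Grim Trigger:
Cooperate forever: 10/(1-δ)
Defect then punished: 13 + 4·δ/(1-δ)
Need: 10/(1-δ) ≥ 13 + 4·δ/(1-δ)
Solving: δ ≥ (T-R)/(T-P) = (13-10)/(13-4) = 0.3333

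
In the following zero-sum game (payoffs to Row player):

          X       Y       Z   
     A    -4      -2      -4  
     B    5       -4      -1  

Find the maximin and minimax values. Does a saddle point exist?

Maximin = -4, Minimax = -2, Saddle: False

Work:
Row minimums: [-4, -4] → maximin = -4
Column maximums: [5, -2, -1] → minimax = -2
No saddle point (maximin ≠ minimax). Mixed strategy needed.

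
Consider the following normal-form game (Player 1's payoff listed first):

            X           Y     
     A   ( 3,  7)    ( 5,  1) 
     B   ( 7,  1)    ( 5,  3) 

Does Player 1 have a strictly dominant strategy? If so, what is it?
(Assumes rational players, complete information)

No strictly dominant strategy exists for Player 1

Work:
A strategy strictly dominates another if it gives a strictly higher payoff against every opponent action. Compare each pair of P1's strategies column-by-column:
  A vs B: [3 vs 7, 5 vs 5] → A does not strictly dominate B (column X: 3 ≤ 7)
  B vs A: [7 vs 3, 5 vs 5] → B does not strictly dominate A (column Y: 5 ≤ 5)
No single strategy strictly dominates all others → no strictly dominant strategy.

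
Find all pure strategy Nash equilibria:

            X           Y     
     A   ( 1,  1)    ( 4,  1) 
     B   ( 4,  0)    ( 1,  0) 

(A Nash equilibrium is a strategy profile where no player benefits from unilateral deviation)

Nash equilibrium: (A, Y), (B, X)

Work:
Best responses:
  P1 vs X: payoffs [1, 4] → best response B (payoff 4)
  P1 vs Y: payoffs [4, 1] → best response A (payoff 4)
  P2 vs A: payoffs [1, 1] → best response X/Y (payoff 1)
  P2 vs B: payoffs [0, 0] → best response X/Y (payoff 0)
Mutual best responses: (A,Y), (B,X) → Nash equilibria.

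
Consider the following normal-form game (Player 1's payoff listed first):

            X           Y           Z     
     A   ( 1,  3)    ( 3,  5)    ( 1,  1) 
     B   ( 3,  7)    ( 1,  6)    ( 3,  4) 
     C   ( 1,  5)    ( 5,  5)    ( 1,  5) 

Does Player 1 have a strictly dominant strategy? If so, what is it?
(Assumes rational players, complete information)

No strictly dominant strategy exists for Player 1

Work:
A strategy strictly dominates another if it gives a strictly higher payoff against every opponent action. Compare each pair of P1's strategies column-by-column:
  A vs B: [1 vs 3, 3 vs 1, 1 vs 3] → A does not strictly dominate B (column X: 1 ≤ 3)
  A vs C: [1 vs 1, 3 vs 5, 1 vs 1] → A does not strictly dominate C (column X: 1 ≤ 1)
  B vs A: [3 vs 1, 1 vs 3, 3 vs 1] → B does not strictly dominate A (column Y: 1 ≤ 3)
  B vs C: [3 vs 1, 1 vs 5, 3 vs 1] → B does not strictly dominate C (column Y: 1 ≤ 5)
  C vs A: [1 vs 1, 5 vs 3, 1 vs 1] → C does not strictly dominate A (column X: 1 ≤ 1)
  C vs B: [1 vs 3, 5 vs 1, 1 vs 3] → C does not strictly dominate B (column X: 1 ≤ 3)
No single strategy strictly dominates all others → no strictly dominant strategy.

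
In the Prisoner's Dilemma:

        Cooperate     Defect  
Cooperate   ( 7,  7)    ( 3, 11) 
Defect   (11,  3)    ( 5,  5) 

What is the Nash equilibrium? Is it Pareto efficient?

(Defect, Defect) is NE; not Pareto efficient

Work:
Defect dominates Cooperate for both players:
If P2 cooperates: Defect (11) > Cooperate (7)
If P2 defects: Defect (5) > Cooperate (3)
NE: (Defect, Defect) with payoff (5, 5)
But (Cooperate, Cooperate) = (7, 7) Pareto dominates (5, 5)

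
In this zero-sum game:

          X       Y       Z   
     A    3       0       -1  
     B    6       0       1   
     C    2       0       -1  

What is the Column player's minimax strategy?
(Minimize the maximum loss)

Column should play Y, value = 0

Work:
Column player minimizes Row's maximum payoff:
Column X: max payoff to Row = 6
Column Y: max payoff to Row = 0
Column Z: max payoff to Row = 1
Minimum is 0, achieved by column Y.
Minimax strategy: Y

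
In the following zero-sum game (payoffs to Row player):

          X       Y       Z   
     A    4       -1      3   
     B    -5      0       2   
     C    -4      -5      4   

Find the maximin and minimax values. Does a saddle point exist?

Maximin = -1, Minimax = 0, Saddle: False

Work:
Row minimums: [-1, -5, -5] → maximin = -1
Column maximums: [4, 0, 4] → minimax = 0
No saddle point (maximin ≠ minimax). Mixed strategy needed.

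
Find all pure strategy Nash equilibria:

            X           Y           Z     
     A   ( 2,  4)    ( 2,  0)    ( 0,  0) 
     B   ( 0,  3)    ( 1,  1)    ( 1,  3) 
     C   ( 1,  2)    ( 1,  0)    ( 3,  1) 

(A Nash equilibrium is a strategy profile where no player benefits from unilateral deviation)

Nash equilibrium: (A, X)

Work:
Best responses:
  P1 vs X: payoffs [2, 0, 1] → best response A (payoff 2)
  P1 vs Y: payoffs [2, 1, 1] → best response A (payoff 2)
  P1 vs Z: payoffs [0, 1, 3] → best response C (payoff 3)
  P2 vs A: payoffs [4, 0, 0] → best response X (payoff 4)
  P2 vs B: payoffs [3, 1, 3] → best response X/Z (payoff 3)
  P2 vs C: payoffs [2, 0, 1] → best response X (payoff 2)
Mutual best responses: (A,X) → Nash equilibria.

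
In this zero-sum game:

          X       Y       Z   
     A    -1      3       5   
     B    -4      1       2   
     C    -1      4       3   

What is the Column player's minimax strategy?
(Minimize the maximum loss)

Column should play X, value = -1

Work:
Column player minimizes Row's maximum payoff:
Column X: max payoff to Row = -1
Column Y: max payoff to Row = 4
Column Z: max payoff to Row = 5
Minimum is -1, achieved by column X.
Minimax strategy: X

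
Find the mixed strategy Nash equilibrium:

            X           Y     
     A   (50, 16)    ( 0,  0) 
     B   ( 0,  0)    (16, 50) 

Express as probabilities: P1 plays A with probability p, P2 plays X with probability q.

p = 0.7576, q = 0.2424

Work:
Find probabilities that make opponent indifferent:
P2 chooses q to make P1 indifferent between A and B
P1 chooses p to make P2 indifferent between X and Y
Mixed NE: P1 plays (A: 0.7576, B: 0.2424), P2 plays (X: 0.2424, Y: 0.7576)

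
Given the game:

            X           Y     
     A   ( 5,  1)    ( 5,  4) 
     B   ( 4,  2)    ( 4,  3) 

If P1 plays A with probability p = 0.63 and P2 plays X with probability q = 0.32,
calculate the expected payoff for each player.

E[P1] = 4.63, E[P2] = 2.9068

Work:
E[P1] = p·q·π₁(A,X) + p·(1-q)·π₁(A,Y) + (1-p)·q·π₁(B,X) + (1-p)·(1-q)·π₁(B,Y)
= 0.63·0.32·5 + 0.63·0.68·5 + 0.37·0.32·4 + 0.37·0.68·4
= 4.63

E[P2] = 2.9068 (similar calculation)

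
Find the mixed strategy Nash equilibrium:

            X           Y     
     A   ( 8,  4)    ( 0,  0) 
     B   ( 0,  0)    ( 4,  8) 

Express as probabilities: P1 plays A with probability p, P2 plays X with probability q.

p = 0.6667, q = 0.3333

Work:
Find probabilities that make opponent indifferent:
P2 chooses q to make P1 indifferent between A and B
P1 chooses p to make P2 indifferent between X and Y
Mixed NE: P1 plays (A: 0.6667, B: 0.3333), P2 plays (X: 0.3333, Y: 0.6667)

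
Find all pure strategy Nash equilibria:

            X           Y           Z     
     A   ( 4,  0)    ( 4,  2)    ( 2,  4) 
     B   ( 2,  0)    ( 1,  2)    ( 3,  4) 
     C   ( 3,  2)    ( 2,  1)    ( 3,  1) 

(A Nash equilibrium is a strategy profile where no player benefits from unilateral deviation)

Nash equilibrium: (B, Z)

Work:
Best responses:
  P1 vs X: payoffs [4, 2, 3] → best response A (payoff 4)
  P1 vs Y: payoffs [4, 1, 2] → best response A (payoff 4)
  P1 vs Z: payoffs [2, 3, 3] → best response B/C (payoff 3)
  P2 vs A: payoffs [0, 2, 4] → best response Z (payoff 4)
  P2 vs B: payoffs [0, 2, 4] → best response Z (payoff 4)
  P2 vs C: payoffs [2, 1, 1] → best response X (payoff 2)
Mutual best responses: (B,Z) → Nash equilibria.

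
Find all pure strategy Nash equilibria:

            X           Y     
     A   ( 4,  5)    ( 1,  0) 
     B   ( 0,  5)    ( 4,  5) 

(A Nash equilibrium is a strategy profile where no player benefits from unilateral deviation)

Nash equilibrium: (A, X), (B, Y)

Work:
Best responses:
  P1 vs X: payoffs [4, 0] → best response A (payoff 4)
  P1 vs Y: payoffs [1, 4] → best response B (payoff 4)
  P2 vs A: payoffs [5, 0] → best response X (payoff 5)
  P2 vs B: payoffs [5, 5] → best response X/Y (payoff 5)
Mutual best responses: (A,X), (B,Y) → Nash equilibria.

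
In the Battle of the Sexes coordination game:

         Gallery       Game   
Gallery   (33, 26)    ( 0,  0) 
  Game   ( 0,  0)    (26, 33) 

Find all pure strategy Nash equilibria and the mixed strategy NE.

Pure NE: (Gallery, Gallery) and (Game, Game); Mixed NE: p = 0.5593, q = 0.4407

Work:
Check pure NE:
(Gallery, Gallery): (33, 26) - no unilateral deviation beneficial
(Game, Game): (26, 33) - no unilateral deviation beneficial
Mixed NE: P1 plays Gallery with p = 0.5593, P2 plays Gallery with q = 0.4407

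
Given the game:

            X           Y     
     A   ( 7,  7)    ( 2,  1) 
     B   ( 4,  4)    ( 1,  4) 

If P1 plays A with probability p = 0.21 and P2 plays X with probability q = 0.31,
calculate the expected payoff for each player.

E[P1] = 2.2702, E[P2] = 3.7606

Work:
E[P1] = p·q·π₁(A,X) + p·(1-q)·π₁(A,Y) + (1-p)·q·π₁(B,X) + (1-p)·(1-q)·π₁(B,Y)
= 0.21·0.31·7 + 0.21·0.69·2 + 0.79·0.31·4 + 0.79·0.69·1
= 2.2702

E[P2] = 3.7606 (similar calculation)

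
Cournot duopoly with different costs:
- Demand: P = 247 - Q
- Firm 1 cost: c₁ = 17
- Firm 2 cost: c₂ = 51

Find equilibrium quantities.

q₁* = 88.0, q₂* = 54.0

Work:
Reaction: q₁ = (247 - 17 - q₂)/2
Reaction: q₂ = (247 - 51 - q₁)/2
Solve simultaneously:
q₁* = (247 - 2×17 + 51)/3 = 88.0
q₂* = (247 - 2×51 + 17)/3 = 54.0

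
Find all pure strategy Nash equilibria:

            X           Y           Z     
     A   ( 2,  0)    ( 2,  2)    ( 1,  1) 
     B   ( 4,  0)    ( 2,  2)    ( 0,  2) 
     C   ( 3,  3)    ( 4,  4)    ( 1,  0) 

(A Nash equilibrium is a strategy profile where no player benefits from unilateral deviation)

Nash equilibrium: (C, Y)

Work:
Best responses:
  P1 vs X: payoffs [2, 4, 3] → best response B (payoff 4)
  P1 vs Y: payoffs [2, 2, 4] → best response C (payoff 4)
  P1 vs Z: payoffs [1, 0, 1] → best response A/C (payoff 1)
  P2 vs A: payoffs [0, 2, 1] → best response Y (payoff 2)
  P2 vs B: payoffs [0, 2, 2] → best response Y/Z (payoff 2)
  P2 vs C: payoffs [3, 4, 0] → best response Y (payoff 4)
Mutual best responses: (C,Y) → Nash equilibria.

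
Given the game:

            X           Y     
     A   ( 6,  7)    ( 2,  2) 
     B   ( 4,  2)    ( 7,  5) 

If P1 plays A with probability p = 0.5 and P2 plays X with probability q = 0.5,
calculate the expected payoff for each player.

E[P1] = 4.75, E[P2] = 4.0

Work:
E[P1] = p·q·π₁(A,X) + p·(1-q)·π₁(A,Y) + (1-p)·q·π₁(B,X) + (1-p)·(1-q)·π₁(B,Y)
= 0.5·0.5·6 + 0.5·0.5·2 + 0.5·0.5·4 + 0.5·0.5·7
= 4.75

E[P2] = 4.0 (similar calculation)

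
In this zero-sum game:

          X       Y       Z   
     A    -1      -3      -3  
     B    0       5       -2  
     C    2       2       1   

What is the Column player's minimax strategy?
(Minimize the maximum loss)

Column should play Z, value = 1

Work:
Column player minimizes Row's maximum payoff:
Column X: max payoff to Row = 2
Column Y: max payoff to Row = 5
Column Z: max payoff to Row = 1
Minimum is 1, achieved by column Z.
Minimax strategy: Z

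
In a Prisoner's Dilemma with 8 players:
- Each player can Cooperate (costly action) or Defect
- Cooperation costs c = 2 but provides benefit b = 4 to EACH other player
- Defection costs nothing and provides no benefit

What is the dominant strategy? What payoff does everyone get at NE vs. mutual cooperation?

Dominant: Defect; NE payoff = 0; Coop payoff = 26

Work:
Defect dominates (saves cost c = 2, benefit to others is external)
NE: All defect → everyone gets 0
If all cooperate: each receives (7)×4 - 2 = 26
Social dilemma: 26 > 0 but NE gives 0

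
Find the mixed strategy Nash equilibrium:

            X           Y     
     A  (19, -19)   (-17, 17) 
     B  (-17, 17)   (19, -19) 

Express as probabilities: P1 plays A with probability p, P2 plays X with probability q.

p = 0.5, q = 0.5

Work:
Find probabilities that make opponent indifferent:
P2 chooses q to make P1 indifferent between A and B
P1 chooses p to make P2 indifferent between X and Y
Mixed NE: P1 plays (A: 0.5, B: 0.5), P2 plays (X: 0.5, Y: 0.5)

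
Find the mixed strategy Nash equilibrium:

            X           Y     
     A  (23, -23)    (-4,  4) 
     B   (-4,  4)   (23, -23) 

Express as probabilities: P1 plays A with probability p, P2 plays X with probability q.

p = 0.5, q = 0.5

Work:
Find probabilities that make opponent indifferent:
P2 chooses q to make P1 indifferent between A and B
P1 chooses p to make P2 indifferent between X and Y
Mixed NE: P1 plays (A: 0.5, B: 0.5), P2 plays (X: 0.5, Y: 0.5)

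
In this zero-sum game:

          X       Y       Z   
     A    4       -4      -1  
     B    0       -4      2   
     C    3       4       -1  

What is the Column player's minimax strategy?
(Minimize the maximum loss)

Column should play Z, value = 2

Work:
Column player minimizes Row's maximum payoff:
Column X: max payoff to Row = 4
Column Y: max payoff to Row = 4
Column Z: max payoff to Row = 2
Minimum is 2, achieved by column Z.
Minimax strategy: Z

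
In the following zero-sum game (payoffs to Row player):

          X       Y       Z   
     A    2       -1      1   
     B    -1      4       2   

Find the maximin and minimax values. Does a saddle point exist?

Maximin = -1, Minimax = 2, Saddle: False

Work:
Row minimums: [-1, -1] → maximin = -1
Column maximums: [2, 4, 2] → minimax = 2
No saddle point (maximin ≠ minimax). Mixed strategy needed.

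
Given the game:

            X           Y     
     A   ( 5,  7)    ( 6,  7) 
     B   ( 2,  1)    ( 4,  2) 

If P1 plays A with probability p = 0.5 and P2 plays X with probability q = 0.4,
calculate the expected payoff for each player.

E[P1] = 4.4, E[P2] = 4.3

Work:
E[P1] = p·q·π₁(A,X) + p·(1-q)·π₁(A,Y) + (1-p)·q·π₁(B,X) + (1-p)·(1-q)·π₁(B,Y)
= 0.5·0.4·5 + 0.5·0.6·6 + 0.5·0.4·2 + 0.5·0.6·4
= 4.4

E[P2] = 4.3 (similar calculation)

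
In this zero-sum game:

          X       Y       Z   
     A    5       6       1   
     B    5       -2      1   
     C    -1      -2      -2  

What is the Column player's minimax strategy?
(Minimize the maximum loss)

Column should play Z, value = 1

Work:
Column player minimizes Row's maximum payoff:
Column X: max payoff to Row = 5
Column Y: max payoff to Row = 6
Column Z: max payoff to Row = 1
Minimum is 1, achieved by column Z.
Minimax strategy: Z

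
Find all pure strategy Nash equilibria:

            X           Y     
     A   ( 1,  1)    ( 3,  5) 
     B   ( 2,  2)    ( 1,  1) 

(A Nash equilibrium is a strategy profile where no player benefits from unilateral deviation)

Nash equilibrium: (A, Y), (B, X)

Work:
Best responses:
  P1 vs X: payoffs [1, 2] → best response B (payoff 2)
  P1 vs Y: payoffs [3, 1] → best response A (payoff 3)
  P2 vs A: payoffs [1, 5] → best response Y (payoff 5)
  P2 vs B: payoffs [2, 1] → best response X (payoff 2)
Mutual best responses: (A,Y), (B,X) → Nash equilibria.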